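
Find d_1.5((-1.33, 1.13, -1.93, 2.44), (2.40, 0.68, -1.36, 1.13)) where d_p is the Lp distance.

(Σ|x_i - y_i|^1.5)^(1/1.5) = (|-1.33 - 2.4|^1.5 + |1.13 - 0.68|^1.5 + |-1.93 - (-1.36)|^1.5 + |2.44 - 1.13|^1.5)^(1/1.5)
= (3.73^1.5 + 0.45^1.5 + 0.57^1.5 + 1.31^1.5)^(1/1.5) ≈ (7.2038 + 0.3019 + 0.4303 + 1.4994)^(1/1.5) = (9.4354)^(1/1.5) ≈ 4.4652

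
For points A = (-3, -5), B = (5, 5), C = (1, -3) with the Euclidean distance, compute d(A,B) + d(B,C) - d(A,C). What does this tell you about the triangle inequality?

d(A,B) = √(8² + 10²) = √164 ≈ 12.8062, d(B,C) = √(4² + 8²) = √80 ≈ 8.9443, d(A,C) = √(4² + 2²) = √20 ≈ 4.4721.
d(A,B) + d(B,C) - d(A,C) = 12.8062 + 8.9443 - 4.4721 = 21.7505 - 4.4721 = 17.2784 (to 4 decimal places). This is ≥ 0, so the triangle inequality holds for these points.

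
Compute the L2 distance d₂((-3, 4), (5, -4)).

√(Σ(x_i - y_i)²) = √((-3 - 5)² + (4 - (-4))²)
= √((-8)² + 8²) = √(64 + 64) = √128 ≈ 11.3137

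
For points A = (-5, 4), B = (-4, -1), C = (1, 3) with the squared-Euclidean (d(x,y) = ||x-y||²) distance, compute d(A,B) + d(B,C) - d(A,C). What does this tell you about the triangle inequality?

d(A,B) = 1² + 5² = 26, d(B,C) = 5² + 4² = 41, d(A,C) = 6² + 1² = 37.
d(A,B) + d(B,C) - d(A,C) = 26 + 41 - 37 = 67 - 37 = 30. This is ≥ 0, so the triangle inequality holds for these points.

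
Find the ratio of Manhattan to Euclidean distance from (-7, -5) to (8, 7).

L1 = |-7 - 8| + |-5 - 7| = 15 + 12 = 27
L2 = √(15² + 12²) = √369 ≈ 19.2094
L1 ≥ L2 always (equality iff movement is along one axis); L1 > L2 here.
Ratio L1/L2 = 27/√369 ≈ 1.4056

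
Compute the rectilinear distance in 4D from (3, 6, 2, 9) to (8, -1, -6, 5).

Σ|x_i - y_i| = |3 - 8| + |6 - (-1)| + |2 - (-6)| + |9 - 5| = 5 + 7 + 8 + 4 = 24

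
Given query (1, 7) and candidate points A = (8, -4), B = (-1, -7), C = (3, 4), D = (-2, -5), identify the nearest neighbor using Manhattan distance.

Distances: d(A) = 18, d(B) = 16, d(C) = 5, d(D) = 15. Nearest: C = (3, 4) with distance 5.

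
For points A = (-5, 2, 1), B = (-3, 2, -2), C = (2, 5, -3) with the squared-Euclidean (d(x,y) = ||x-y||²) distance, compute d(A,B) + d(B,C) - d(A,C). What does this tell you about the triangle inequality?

d(A,B) = 2² + 0² + 3² = 13, d(B,C) = 5² + 3² + 1² = 35, d(A,C) = 7² + 3² + 4² = 74.
d(A,B) + d(B,C) - d(A,C) = 13 + 35 - 74 = 48 - 74 = -26. This is < 0, so the triangle inequality FAILS for these points (squared-Euclidean is not a metric).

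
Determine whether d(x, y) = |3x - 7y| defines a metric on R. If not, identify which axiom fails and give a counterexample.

No. d fails symmetry: d(4, 1) = |3·4 - 7·1| = |5| = 5, but d(1, 4) = |3·1 - 7·4| = |-25| = 25. Since 5 ≠ 25, d(x,y) ≠ d(y,x) in general.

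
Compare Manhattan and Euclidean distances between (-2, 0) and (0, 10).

L1 = |-2 - 0| + |0 - 10| = 2 + 10 = 12
L2 = √(2² + 10²) = √104 ≈ 10.198
L1 ≥ L2 always (equality iff movement is along one axis); L1 > L2 here.
Ratio L1/L2 = 12/√104 ≈ 1.1767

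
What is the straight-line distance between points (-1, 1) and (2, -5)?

√(Σ(x_i - y_i)²) = √((-1 - 2)² + (1 - (-5))²)
= √((-3)² + 6²) = √(9 + 36) = √45 ≈ 6.7082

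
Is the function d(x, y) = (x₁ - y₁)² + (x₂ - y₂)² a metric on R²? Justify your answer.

No. The squared Euclidean distance fails the triangle inequality. Counterexample: x = (0, 0), y = (4, 2), z = (8, 4). d(x,z) = 8² + 4² = 80, but d(x,y) + d(y,z) = (4² + 2²) + (4² + 2²) = 20 + 20 = 40. Since 80 > 40, the triangle inequality is violated. (Note: √d, the ordinary Euclidean distance, IS a metric.)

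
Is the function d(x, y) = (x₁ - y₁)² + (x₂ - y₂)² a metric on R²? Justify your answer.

No. The squared Euclidean distance fails the triangle inequality. Counterexample: x = (0, 0), y = (2, 4), z = (4, 8). d(x,z) = 4² + 8² = 80, but d(x,y) + d(y,z) = (2² + 4²) + (2² + 4²) = 20 + 20 = 40. Since 80 > 40, the triangle inequality is violated. (Note: √d, the ordinary Euclidean distance, IS a metric.)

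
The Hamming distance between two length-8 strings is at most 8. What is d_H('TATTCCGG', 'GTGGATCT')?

Differing positions: 1, 2, 3, 4, 5, 6, 7, 8. Hamming distance = 8. The maximum possible Hamming distance for length-8 strings is 8, so d_H/8 = 8/8 = 1.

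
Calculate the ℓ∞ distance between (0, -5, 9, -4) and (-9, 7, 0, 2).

max(|x_i - y_i|) = max(|0 - (-9)|, |-5 - 7|, |9 - 0|, |-4 - 2|) = max(9, 12, 9, 6) = 12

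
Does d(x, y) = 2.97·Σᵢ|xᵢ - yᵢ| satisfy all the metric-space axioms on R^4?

Yes. The L1 (Manhattan) norm induces a metric on R^4, and multiplying a metric by a positive constant 2.97 > 0 preserves all four axioms: non-negativity (2.97·||x-y|| ≥ 0), identity (2.97·||x-y|| = 0 ⟺ ||x-y|| = 0 ⟺ x = y), symmetry (||x-y|| = ||y-x||), and the triangle inequality (2.97·||x-z|| ≤ 2.97·||x-y|| + 2.97·||y-z||). So d is a metric.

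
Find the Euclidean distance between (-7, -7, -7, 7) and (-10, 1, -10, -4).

√(Σ(x_i - y_i)²) = √((-7 - (-10))² + (-7 - 1)² + (-7 - (-10))² + (7 - (-4))²)
= √(3² + (-8)² + 3² + 11²) = √(9 + 64 + 9 + 121) = √203 ≈ 14.2478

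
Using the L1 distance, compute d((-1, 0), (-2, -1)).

Σ|x_i - y_i| = |-1 - (-2)| + |0 - (-1)| = 1 + 1 = 2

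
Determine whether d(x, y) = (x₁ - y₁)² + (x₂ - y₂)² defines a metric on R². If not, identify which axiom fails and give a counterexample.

No. The squared Euclidean distance fails the triangle inequality. Counterexample: x = (0, 0), y = (4, 5), z = (8, 10). d(x,z) = 8² + 10² = 164, but d(x,y) + d(y,z) = (4² + 5²) + (4² + 5²) = 41 + 41 = 82. Since 164 > 82, the triangle inequality is violated. (Note: √d, the ordinary Euclidean distance, IS a metric.)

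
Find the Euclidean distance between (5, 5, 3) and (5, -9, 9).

√(Σ(x_i - y_i)²) = √((5 - 5)² + (5 - (-9))² + (3 - 9)²)
= √(0² + 14² + (-6)²) = √(0 + 196 + 36) = √232 ≈ 15.2315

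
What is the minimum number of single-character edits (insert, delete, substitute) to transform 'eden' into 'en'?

Let D[i][j] be the edit distance between the first i characters of 'eden' and the first j characters of 'en', with D[i][0] = i, D[0][j] = j, and D[i][j] = D[i-1][j-1] if the characters match, else 1 + min(D[i-1][j], D[i][j-1], D[i-1][j-1]). Filling the table (rows: prefixes of 'eden', columns: prefixes of 'en'):
     ε  e  n
  ε  0  1  2
  e  1  0  1
  d  2  1  1
  e  3  2  2
  n  4  3  2
The bottom-right entry gives D[4][2] = 2, so no sequence of fewer than 2 edits works. Backtracking through the table gives one optimal edit sequence (2 edits):
  eden → den (del e @1)
  den → en (del d @1)
Edit distance = 2.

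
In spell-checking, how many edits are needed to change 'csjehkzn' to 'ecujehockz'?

Let D[i][j] be the edit distance between the first i characters of 'csjehkzn' and the first j characters of 'ecujehockz', with D[i][0] = i, D[0][j] = j, and D[i][j] = D[i-1][j-1] if the characters match, else 1 + min(D[i-1][j], D[i][j-1], D[i-1][j-1]). Filling the table (rows: prefixes of 'csjehkzn', columns: prefixes of 'ecujehockz'):
     ε  e  c  u  j  e  h  o  c  k  z
  ε  0  1  2  3  4  5  6  7  8  9 10
  c  1  1  1  2  3  4  5  6  7  8  9
  s  2  2  2  2  3  4  5  6  7  8  9
  j  3  3  3  3  2  3  4  5  6  7  8
  e  4  3  4  4  3  2  3  4  5  6  7
  h  5  4  4  5  4  3  2  3  4  5  6
  k  6  5  5  5  5  4  3  3  4  4  5
  z  7  6  6  6  6  5  4  4  4  5  4
  n  8  7  7  7  7  6  5  5  5  5  5
The bottom-right entry gives D[8][10] = 5, so no sequence of fewer than 5 edits works. Backtracking through the table gives one optimal edit sequence (5 edits):
  csjehkzn → ecsjehkzn (ins e @1)
  ecsjehkzn → ecujehkzn (sub s→u @3)
  ecujehkzn → ecujehokzn (ins o @7)
  ecujehokzn → ecujehockzn (ins c @8)
  ecujehockzn → ecujehockz (del n @11)
Edit distance = 5.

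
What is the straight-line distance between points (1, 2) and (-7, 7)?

√(Σ(x_i - y_i)²) = √((1 - (-7))² + (2 - 7)²)
= √(8² + (-5)²) = √(64 + 25) = √89 ≈ 9.434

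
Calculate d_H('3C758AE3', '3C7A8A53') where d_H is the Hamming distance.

Differing positions: 4, 7. Hamming distance = 2.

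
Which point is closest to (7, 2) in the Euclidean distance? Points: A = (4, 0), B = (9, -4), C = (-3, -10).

Distances: d(A) ≈ 3.6056, d(B) ≈ 6.3246, d(C) ≈ 15.6205. Nearest: A = (4, 0) with distance 3.6056.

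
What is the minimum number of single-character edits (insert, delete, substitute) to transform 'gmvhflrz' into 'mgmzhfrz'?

Let D[i][j] be the edit distance between the first i characters of 'gmvhflrz' and the first j characters of 'mgmzhfrz', with D[i][0] = i, D[0][j] = j, and D[i][j] = D[i-1][j-1] if the characters match, else 1 + min(D[i-1][j], D[i][j-1], D[i-1][j-1]). Filling the table (rows: prefixes of 'gmvhflrz', columns: prefixes of 'mgmzhfrz'):
     ε  m  g  m  z  h  f  r  z
  ε  0  1  2  3  4  5  6  7  8
  g  1  1  1  2  3  4  5  6  7
  m  2  1  2  1  2  3  4  5  6
  v  3  2  2  2  2  3  4  5  6
  h  4  3  3  3  3  2  3  4  5
  f  5  4  4  4  4  3  2  3  4
  l  6  5  5  5  5  4  3  3  4
  r  7  6  6  6  6  5  4  3  4
  z  8  7  7  7  6  6  5  4  3
The bottom-right entry gives D[8][8] = 3, so no sequence of fewer than 3 edits works. Backtracking through the table gives one optimal edit sequence (3 edits):
  gmvhflrz → mgmvhflrz (ins m @1)
  mgmvhflrz → mgmzhflrz (sub v→z @4)
  mgmzhflrz → mgmzhfrz (del l @7)
Edit distance = 3.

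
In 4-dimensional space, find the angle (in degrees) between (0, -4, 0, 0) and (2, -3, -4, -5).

With u = (0, -4, 0, 0), v = (2, -3, -4, -5):
u·v = 0·2 + (-4)·(-3) + 0·(-4) + 0·(-5) = 0 + 12 + 0 + 0 = 12.
|u| = √(0² + (-4)² + 0² + 0²) = √16, |v| = √(2² + (-3)² + (-4)² + (-5)²) = √54, so |u||v| = √(16·54) = √864.
cos θ = (u·v)/(|u||v|) = 12/√864 ≈ 0.408248
θ = arccos(0.408248) ≈ 65.91°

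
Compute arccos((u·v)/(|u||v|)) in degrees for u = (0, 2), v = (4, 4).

With u = (0, 2), v = (4, 4):
u·v = 0·4 + 2·4 = 0 + 8 = 8.
|u| = √(0² + 2²) = √4, |v| = √(4² + 4²) = √32, so |u||v| = √(4·32) = √128.
cos θ = (u·v)/(|u||v|) = 8/√128 ≈ 0.707107
θ = arccos(0.707107) ≈ 45°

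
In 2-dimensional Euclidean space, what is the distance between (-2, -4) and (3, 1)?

√(Σ(x_i - y_i)²) = √((-2 - 3)² + (-4 - 1)²)
= √((-5)² + (-5)²) = √(25 + 25) = √50 ≈ 7.0711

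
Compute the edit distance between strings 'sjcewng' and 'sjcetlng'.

Let D[i][j] be the edit distance between the first i characters of 'sjcewng' and the first j characters of 'sjcetlng', with D[i][0] = i, D[0][j] = j, and D[i][j] = D[i-1][j-1] if the characters match, else 1 + min(D[i-1][j], D[i][j-1], D[i-1][j-1]). Filling the table (rows: prefixes of 'sjcewng', columns: prefixes of 'sjcetlng'):
     ε  s  j  c  e  t  l  n  g
  ε  0  1  2  3  4  5  6  7  8
  s  1  0  1  2  3  4  5  6  7
  j  2  1  0  1  2  3  4  5  6
  c  3  2  1  0  1  2  3  4  5
  e  4  3  2  1  0  1  2  3  4
  w  5  4  3  2  1  1  2  3  4
  n  6  5  4  3  2  2  2  2  3
  g  7  6  5  4  3  3  3  3  2
The bottom-right entry gives D[7][8] = 2, so no sequence of fewer than 2 edits works. Backtracking through the table gives one optimal edit sequence (2 edits):
  sjcewng → sjcetwng (ins t @5)
  sjcetwng → sjcetlng (sub w→l @6)
Edit distance = 2.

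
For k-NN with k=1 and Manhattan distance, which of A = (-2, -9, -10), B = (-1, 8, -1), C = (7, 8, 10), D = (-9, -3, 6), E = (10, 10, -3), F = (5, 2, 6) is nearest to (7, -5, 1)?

Distances: d(A) = 24, d(B) = 23, d(C) = 22, d(D) = 23, d(E) = 22, d(F) = 14. Nearest: F = (5, 2, 6) with distance 14.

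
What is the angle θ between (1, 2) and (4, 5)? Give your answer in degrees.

With u = (1, 2), v = (4, 5):
u·v = 1·4 + 2·5 = 4 + 10 = 14.
|u| = √(1² + 2²) = √5, |v| = √(4² + 5²) = √41, so |u||v| = √(5·41) = √205.
cos θ = (u·v)/(|u||v|) = 14/√205 ≈ 0.977802
θ = arccos(0.977802) ≈ 12.09°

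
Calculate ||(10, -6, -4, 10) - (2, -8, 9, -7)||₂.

√(Σ(x_i - y_i)²) = √((10 - 2)² + (-6 - (-8))² + (-4 - 9)² + (10 - (-7))²)
= √(8² + 2² + (-13)² + 17²) = √(64 + 4 + 169 + 289) = √526 ≈ 22.9347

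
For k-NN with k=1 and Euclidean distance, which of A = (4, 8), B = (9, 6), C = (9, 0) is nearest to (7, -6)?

Distances: d(A) ≈ 14.3178, d(B) ≈ 12.1655, d(C) ≈ 6.3246. Nearest: C = (9, 0) with distance 6.3246.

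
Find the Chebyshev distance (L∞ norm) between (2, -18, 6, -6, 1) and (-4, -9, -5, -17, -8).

max(|x_i - y_i|) = max(|2 - (-4)|, |-18 - (-9)|, |6 - (-5)|, |-6 - (-17)|, |1 - (-8)|) = max(6, 9, 11, 11, 9) = 11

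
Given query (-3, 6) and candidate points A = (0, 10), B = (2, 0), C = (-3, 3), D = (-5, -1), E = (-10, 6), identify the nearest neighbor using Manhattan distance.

Distances: d(A) = 7, d(B) = 11, d(C) = 3, d(D) = 9, d(E) = 7. Nearest: C = (-3, 3) with distance 3.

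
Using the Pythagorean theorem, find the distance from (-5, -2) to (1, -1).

√(Σ(x_i - y_i)²) = √((-5 - 1)² + (-2 - (-1))²)
= √((-6)² + (-1)²) = √(36 + 1) = √37 ≈ 6.0828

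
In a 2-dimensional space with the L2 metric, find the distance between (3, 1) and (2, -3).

(Σ|x_i - y_i|^2)^(1/2) = (|3 - 2|^2 + |1 - (-3)|^2)^(1/2)
= (1^2 + 4^2)^(1/2) = (1 + 16)^(1/2) = (17)^(1/2) ≈ 4.1231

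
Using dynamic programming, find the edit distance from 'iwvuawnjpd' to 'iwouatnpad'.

Let D[i][j] be the edit distance between the first i characters of 'iwvuawnjpd' and the first j characters of 'iwouatnpad', with D[i][0] = i, D[0][j] = j, and D[i][j] = D[i-1][j-1] if the characters match, else 1 + min(D[i-1][j], D[i][j-1], D[i-1][j-1]). Filling the table (rows: prefixes of 'iwvuawnjpd', columns: prefixes of 'iwouatnpad'):
     ε  i  w  o  u  a  t  n  p  a  d
  ε  0  1  2  3  4  5  6  7  8  9 10
  i  1  0  1  2  3  4  5  6  7  8  9
  w  2  1  0  1  2  3  4  5  6  7  8
  v  3  2  1  1  2  3  4  5  6  7  8
  u  4  3  2  2  1  2  3  4  5  6  7
  a  5  4  3  3  2  1  2  3  4  5  6
  w  6  5  4  4  3  2  2  3  4  5  6
  n  7  6  5  5  4  3  3  2  3  4  5
  j  8  7  6  6  5  4  4  3  3  4  5
  p  9  8  7  7  6  5  5  4  3  4  5
  d 10  9  8  8  7  6  6  5  4  4  4
The bottom-right entry gives D[10][10] = 4, so no sequence of fewer than 4 edits works. Backtracking through the table gives one optimal edit sequence (4 edits):
  iwvuawnjpd → iwouawnjpd (sub v→o @3)
  iwouawnjpd → iwouatnjpd (sub w→t @6)
  iwouatnjpd → iwouatnppd (sub j→p @8)
  iwouatnppd → iwouatnpad (sub p→a @9)
Edit distance = 4.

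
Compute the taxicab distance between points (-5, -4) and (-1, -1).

Σ|x_i - y_i| = |-5 - (-1)| + |-4 - (-1)| = 4 + 3 = 7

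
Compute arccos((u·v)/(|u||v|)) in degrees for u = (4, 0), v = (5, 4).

With u = (4, 0), v = (5, 4):
u·v = 4·5 + 0·4 = 20 + 0 = 20.
|u| = √(4² + 0²) = √16, |v| = √(5² + 4²) = √41, so |u||v| = √(16·41) = √656.
cos θ = (u·v)/(|u||v|) = 20/√656 ≈ 0.780869
θ = arccos(0.780869) ≈ 38.66°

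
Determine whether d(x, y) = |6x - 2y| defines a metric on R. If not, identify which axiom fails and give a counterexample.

No. d fails symmetry: d(9, 4) = |6·9 - 2·4| = |46| = 46, but d(4, 9) = |6·4 - 2·9| = |6| = 6. Since 46 ≠ 6, d(x,y) ≠ d(y,x) in general.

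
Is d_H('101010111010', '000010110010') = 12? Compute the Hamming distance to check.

Differing positions: 1, 3, 9. Hamming distance = 3, so the claim that d_H = 12 is false.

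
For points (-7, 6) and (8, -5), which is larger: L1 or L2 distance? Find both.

L1 = |-7 - 8| + |6 - (-5)| = 15 + 11 = 26
L2 = √(15² + 11²) = √346 ≈ 18.6011
L1 ≥ L2 always (equality iff movement is along one axis); L1 > L2 here.
Ratio L1/L2 = 26/√346 ≈ 1.3978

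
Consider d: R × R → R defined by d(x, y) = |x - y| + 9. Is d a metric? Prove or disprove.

No. d fails identity of indiscernibles (specifically d(x,x) = 0): d(4, 4) = |4 - 4| + 9 = 0 + 9 = 9 ≠ 0.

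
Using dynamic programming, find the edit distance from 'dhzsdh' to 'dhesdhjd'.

Let D[i][j] be the edit distance between the first i characters of 'dhzsdh' and the first j characters of 'dhesdhjd', with D[i][0] = i, D[0][j] = j, and D[i][j] = D[i-1][j-1] if the characters match, else 1 + min(D[i-1][j], D[i][j-1], D[i-1][j-1]). Filling the table (rows: prefixes of 'dhzsdh', columns: prefixes of 'dhesdhjd'):
     ε  d  h  e  s  d  h  j  d
  ε  0  1  2  3  4  5  6  7  8
  d  1  0  1  2  3  4  5  6  7
  h  2  1  0  1  2  3  4  5  6
  z  3  2  1  1  2  3  4  5  6
  s  4  3  2  2  1  2  3  4  5
  d  5  4  3  3  2  1  2  3  4
  h  6  5  4  4  3  2  1  2  3
The bottom-right entry gives D[6][8] = 3, so no sequence of fewer than 3 edits works. Backtracking through the table gives one optimal edit sequence (3 edits):
  dhzsdh → dhesdh (sub z→e @3)
  dhesdh → dhesdhj (ins j @7)
  dhesdhj → dhesdhjd (ins d @8)
Edit distance = 3.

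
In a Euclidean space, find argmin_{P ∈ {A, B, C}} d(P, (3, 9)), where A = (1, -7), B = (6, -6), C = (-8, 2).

Distances: d(A) ≈ 16.1245, d(B) ≈ 15.2971, d(C) ≈ 13.0384. Nearest: C = (-8, 2) with distance 13.0384.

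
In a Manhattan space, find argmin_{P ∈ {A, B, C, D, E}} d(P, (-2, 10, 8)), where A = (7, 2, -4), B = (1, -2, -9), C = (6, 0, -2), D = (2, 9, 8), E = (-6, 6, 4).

Distances: d(A) = 29, d(B) = 32, d(C) = 28, d(D) = 5, d(E) = 12. Nearest: D = (2, 9, 8) with distance 5.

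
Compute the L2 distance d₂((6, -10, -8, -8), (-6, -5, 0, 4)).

√(Σ(x_i - y_i)²) = √((6 - (-6))² + (-10 - (-5))² + (-8 - 0)² + (-8 - 4)²)
= √(12² + (-5)² + (-8)² + (-12)²) = √(144 + 25 + 64 + 144) = √377 ≈ 19.4165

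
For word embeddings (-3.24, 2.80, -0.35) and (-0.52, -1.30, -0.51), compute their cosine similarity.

With u = (-3.24, 2.80, -0.35), v = (-0.52, -1.30, -0.51):
u·v = (-3.24)·(-0.52) + 2.8·(-1.3) + (-0.35)·(-0.51) = 1.6848 + (-3.64) + 0.1785 = -1.7767.
|u| = √((-3.24)² + 2.8² + (-0.35)²) = √(10.4976 + 7.84 + 0.1225) = √18.4601, |v| = √((-0.52)² + (-1.3)² + (-0.51)²) = √(0.2704 + 1.69 + 0.2601) = √2.2205.
cos θ = (u·v)/(|u||v|) = -1.7767/(√18.4601·√2.2205) ≈ -0.2775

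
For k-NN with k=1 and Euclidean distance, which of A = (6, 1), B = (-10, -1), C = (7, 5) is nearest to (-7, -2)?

Distances: d(A) ≈ 13.3417, d(B) ≈ 3.1623, d(C) ≈ 15.6525. Nearest: B = (-10, -1) with distance 3.1623.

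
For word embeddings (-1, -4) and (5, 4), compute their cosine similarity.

With u = (-1, -4), v = (5, 4):
u·v = (-1)·5 + (-4)·4 = (-5) + (-16) = -21.
|u| = √((-1)² + (-4)²) = √17, |v| = √(5² + 4²) = √41, so |u||v| = √(17·41) = √697.
cos θ = (u·v)/(|u||v|) = -21/√697 ≈ -0.7954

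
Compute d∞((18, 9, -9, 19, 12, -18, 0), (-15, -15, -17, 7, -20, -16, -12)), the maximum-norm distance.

max(|x_i - y_i|) = max(|18 - (-15)|, |9 - (-15)|, |-9 - (-17)|, |19 - 7|, |12 - (-20)|, |-18 - (-16)|, |0 - (-12)|) = max(33, 24, 8, 12, 32, 2, 12) = 33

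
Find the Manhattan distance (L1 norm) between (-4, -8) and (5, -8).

Σ|x_i - y_i| = |-4 - 5| + |-8 - (-8)| = 9 + 0 = 9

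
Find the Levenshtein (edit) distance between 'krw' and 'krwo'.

Let D[i][j] be the edit distance between the first i characters of 'krw' and the first j characters of 'krwo', with D[i][0] = i, D[0][j] = j, and D[i][j] = D[i-1][j-1] if the characters match, else 1 + min(D[i-1][j], D[i][j-1], D[i-1][j-1]). Filling the table (rows: prefixes of 'krw', columns: prefixes of 'krwo'):
     ε  k  r  w  o
  ε  0  1  2  3  4
  k  1  0  1  2  3
  r  2  1  0  1  2
  w  3  2  1  0  1
The bottom-right entry gives D[3][4] = 1, so no sequence of fewer than 1 edit works. Backtracking through the table gives one optimal edit sequence (1 edit):
  krw → krwo (ins o @4)
Edit distance = 1.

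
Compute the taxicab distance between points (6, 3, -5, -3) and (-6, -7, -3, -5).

Σ|x_i - y_i| = |6 - (-6)| + |3 - (-7)| + |-5 - (-3)| + |-3 - (-5)| = 12 + 10 + 2 + 2 = 26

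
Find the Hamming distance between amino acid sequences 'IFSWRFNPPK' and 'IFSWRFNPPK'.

Differing positions: none. Hamming distance = 0.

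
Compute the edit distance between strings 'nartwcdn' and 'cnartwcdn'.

Let D[i][j] be the edit distance between the first i characters of 'nartwcdn' and the first j characters of 'cnartwcdn', with D[i][0] = i, D[0][j] = j, and D[i][j] = D[i-1][j-1] if the characters match, else 1 + min(D[i-1][j], D[i][j-1], D[i-1][j-1]). Filling the table (rows: prefixes of 'nartwcdn', columns: prefixes of 'cnartwcdn'):
     ε  c  n  a  r  t  w  c  d  n
  ε  0  1  2  3  4  5  6  7  8  9
  n  1  1  1  2  3  4  5  6  7  8
  a  2  2  2  1  2  3  4  5  6  7
  r  3  3  3  2  1  2  3  4  5  6
  t  4  4  4  3  2  1  2  3  4  5
  w  5  5  5  4  3  2  1  2  3  4
  c  6  5  6  5  4  3  2  1  2  3
  d  7  6  6  6  5  4  3  2  1  2
  n  8  7  6  7  6  5  4  3  2  1
The bottom-right entry gives D[8][9] = 1, so no sequence of fewer than 1 edit works. Backtracking through the table gives one optimal edit sequence (1 edit):
  nartwcdn → cnartwcdn (ins c @1)
Edit distance = 1.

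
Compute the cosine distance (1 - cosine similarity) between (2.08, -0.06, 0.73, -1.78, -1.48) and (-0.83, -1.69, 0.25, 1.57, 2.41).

With u = (2.08, -0.06, 0.73, -1.78, -1.48), v = (-0.83, -1.69, 0.25, 1.57, 2.41):
u·v = 2.08·(-0.83) + (-0.06)·(-1.69) + 0.73·0.25 + (-1.78)·1.57 + (-1.48)·2.41 = (-1.7264) + 0.1014 + 0.1825 + (-2.7946) + (-3.5668) = -7.8039.
|u| = √(2.08² + (-0.06)² + 0.73² + (-1.78)² + (-1.48)²) = √(4.3264 + 0.0036 + 0.5329 + 3.1684 + 2.1904) = √10.2217, |v| = √((-0.83)² + (-1.69)² + 0.25² + 1.57² + 2.41²) = √(0.6889 + 2.8561 + 0.0625 + 2.4649 + 5.8081) = √11.8805.
cos θ = (u·v)/(|u||v|) = -7.8039/(√10.2217·√11.8805) ≈ -0.7082
Cosine distance = 1 - cos θ ≈ 1 - (-0.7082) = 1.7082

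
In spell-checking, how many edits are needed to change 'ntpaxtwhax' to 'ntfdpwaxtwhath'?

Let D[i][j] be the edit distance between the first i characters of 'ntpaxtwhax' and the first j characters of 'ntfdpwaxtwhath', with D[i][0] = i, D[0][j] = j, and D[i][j] = D[i-1][j-1] if the characters match, else 1 + min(D[i-1][j], D[i][j-1], D[i-1][j-1]). Filling the table (rows: prefixes of 'ntpaxtwhax', columns: prefixes of 'ntfdpwaxtwhath'):
     ε  n  t  f  d  p  w  a  x  t  w  h  a  t  h
  ε  0  1  2  3  4  5  6  7  8  9 10 11 12 13 14
  n  1  0  1  2  3  4  5  6  7  8  9 10 11 12 13
  t  2  1  0  1  2  3  4  5  6  7  8  9 10 11 12
  p  3  2  1  1  2  2  3  4  5  6  7  8  9 10 11
  a  4  3  2  2  2  3  3  3  4  5  6  7  8  9 10
  x  5  4  3  3  3  3  4  4  3  4  5  6  7  8  9
  t  6  5  4  4  4  4  4  5  4  3  4  5  6  7  8
  w  7  6  5  5  5  5  4  5  5  4  3  4  5  6  7
  h  8  7  6  6  6  6  5  5  6  5  4  3  4  5  6
  a  9  8  7  7  7  7  6  5  6  6  5  4  3  4  5
  x 10  9  8  8  8  8  7  6  5  6  6  5  4  4  5
The bottom-right entry gives D[10][14] = 5, so no sequence of fewer than 5 edits works. Backtracking through the table gives one optimal edit sequence (5 edits):
  ntpaxtwhax → ntfpaxtwhax (ins f @3)
  ntfpaxtwhax → ntfdpaxtwhax (ins d @4)
  ntfdpaxtwhax → ntfdpwaxtwhax (ins w @6)
  ntfdpwaxtwhax → ntfdpwaxtwhatx (ins t @13)
  ntfdpwaxtwhatx → ntfdpwaxtwhath (sub x→h @14)
Edit distance = 5.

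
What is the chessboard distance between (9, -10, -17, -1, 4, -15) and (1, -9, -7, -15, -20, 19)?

max(|x_i - y_i|) = max(|9 - 1|, |-10 - (-9)|, |-17 - (-7)|, |-1 - (-15)|, |4 - (-20)|, |-15 - 19|) = max(8, 1, 10, 14, 24, 34) = 34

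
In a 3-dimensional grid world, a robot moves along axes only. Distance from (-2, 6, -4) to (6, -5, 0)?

Σ|x_i - y_i| = |-2 - 6| + |6 - (-5)| + |-4 - 0| = 8 + 11 + 4 = 23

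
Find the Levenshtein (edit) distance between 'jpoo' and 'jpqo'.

Let D[i][j] be the edit distance between the first i characters of 'jpoo' and the first j characters of 'jpqo', with D[i][0] = i, D[0][j] = j, and D[i][j] = D[i-1][j-1] if the characters match, else 1 + min(D[i-1][j], D[i][j-1], D[i-1][j-1]). Filling the table (rows: prefixes of 'jpoo', columns: prefixes of 'jpqo'):
     ε  j  p  q  o
  ε  0  1  2  3  4
  j  1  0  1  2  3
  p  2  1  0  1  2
  o  3  2  1  1  1
  o  4  3  2  2  1
The bottom-right entry gives D[4][4] = 1, so no sequence of fewer than 1 edit works. Backtracking through the table gives one optimal edit sequence (1 edit):
  jpoo → jpqo (sub o→q @3)
Edit distance = 1.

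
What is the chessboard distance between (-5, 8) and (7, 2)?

max(|x_i - y_i|) = max(|-5 - 7|, |8 - 2|) = max(12, 6) = 12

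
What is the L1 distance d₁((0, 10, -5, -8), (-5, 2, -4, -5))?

Σ|x_i - y_i| = |0 - (-5)| + |10 - 2| + |-5 - (-4)| + |-8 - (-5)| = 5 + 8 + 1 + 3 = 17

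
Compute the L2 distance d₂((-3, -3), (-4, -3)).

√(Σ(x_i - y_i)²) = √((-3 - (-4))² + (-3 - (-3))²)
= √(1² + 0²) = √(1 + 0) = √1 = 1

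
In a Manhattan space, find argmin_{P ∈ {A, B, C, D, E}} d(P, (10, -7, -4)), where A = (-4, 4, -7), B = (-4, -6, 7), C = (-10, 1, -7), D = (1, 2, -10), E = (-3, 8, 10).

Distances: d(A) = 28, d(B) = 26, d(C) = 31, d(D) = 24, d(E) = 42. Nearest: D = (1, 2, -10) with distance 24.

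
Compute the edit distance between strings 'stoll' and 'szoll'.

Let D[i][j] be the edit distance between the first i characters of 'stoll' and the first j characters of 'szoll', with D[i][0] = i, D[0][j] = j, and D[i][j] = D[i-1][j-1] if the characters match, else 1 + min(D[i-1][j], D[i][j-1], D[i-1][j-1]). Filling the table (rows: prefixes of 'stoll', columns: prefixes of 'szoll'):
     ε  s  z  o  l  l
  ε  0  1  2  3  4  5
  s  1  0  1  2  3  4
  t  2  1  1  2  3  4
  o  3  2  2  1  2  3
  l  4  3  3  2  1  2
  l  5  4  4  3  2  1
The bottom-right entry gives D[5][5] = 1, so no sequence of fewer than 1 edit works. Backtracking through the table gives one optimal edit sequence (1 edit):
  stoll → szoll (sub t→z @2)
Edit distance = 1.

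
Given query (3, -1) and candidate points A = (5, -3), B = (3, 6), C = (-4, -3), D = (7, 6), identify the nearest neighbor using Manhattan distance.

Distances: d(A) = 4, d(B) = 7, d(C) = 9, d(D) = 11. Nearest: A = (5, -3) with distance 4.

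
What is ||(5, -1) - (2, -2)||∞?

max(|x_i - y_i|) = max(|5 - 2|, |-1 - (-2)|) = max(3, 1) = 3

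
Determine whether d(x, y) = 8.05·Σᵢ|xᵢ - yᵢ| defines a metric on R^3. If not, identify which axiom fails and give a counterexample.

Yes. The L1 (Manhattan) norm induces a metric on R^3, and multiplying a metric by a positive constant 8.05 > 0 preserves all four axioms: non-negativity (8.05·||x-y|| ≥ 0), identity (8.05·||x-y|| = 0 ⟺ ||x-y|| = 0 ⟺ x = y), symmetry (||x-y|| = ||y-x||), and the triangle inequality (8.05·||x-z|| ≤ 8.05·||x-y|| + 8.05·||y-z||). So d is a metric.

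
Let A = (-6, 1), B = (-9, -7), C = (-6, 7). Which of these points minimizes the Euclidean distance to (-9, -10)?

Distances: d(A) ≈ 11.4018, d(B) = 3, d(C) ≈ 17.2627. Nearest: B = (-9, -7) with distance 3.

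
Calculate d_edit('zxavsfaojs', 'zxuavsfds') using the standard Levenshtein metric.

Let D[i][j] be the edit distance between the first i characters of 'zxavsfaojs' and the first j characters of 'zxuavsfds', with D[i][0] = i, D[0][j] = j, and D[i][j] = D[i-1][j-1] if the characters match, else 1 + min(D[i-1][j], D[i][j-1], D[i-1][j-1]). Filling the table (rows: prefixes of 'zxavsfaojs', columns: prefixes of 'zxuavsfds'):
     ε  z  x  u  a  v  s  f  d  s
  ε  0  1  2  3  4  5  6  7  8  9
  z  1  0  1  2  3  4  5  6  7  8
  x  2  1  0  1  2  3  4  5  6  7
  a  3  2  1  1  1  2  3  4  5  6
  v  4  3  2  2  2  1  2  3  4  5
  s  5  4  3  3  3  2  1  2  3  4
  f  6  5  4  4  4  3  2  1  2  3
  a  7  6  5  5  4  4  3  2  2  3
  o  8  7  6  6  5  5  4  3  3  3
  j  9  8  7  7  6  6  5  4  4  4
  s 10  9  8  8  7  7  6  5  5  4
The bottom-right entry gives D[10][9] = 4, so no sequence of fewer than 4 edits works. Backtracking through the table gives one optimal edit sequence (4 edits):
  zxavsfaojs → zxuavsfaojs (ins u @3)
  zxuavsfaojs → zxuavsfojs (del a @8)
  zxuavsfojs → zxuavsfjs (del o @8)
  zxuavsfjs → zxuavsfds (sub j→d @8)
Edit distance = 4.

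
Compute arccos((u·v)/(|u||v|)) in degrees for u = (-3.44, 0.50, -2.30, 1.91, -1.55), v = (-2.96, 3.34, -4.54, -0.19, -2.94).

With u = (-3.44, 0.50, -2.30, 1.91, -1.55), v = (-2.96, 3.34, -4.54, -0.19, -2.94):
u·v = (-3.44)·(-2.96) + 0.5·3.34 + (-2.3)·(-4.54) + 1.91·(-0.19) + (-1.55)·(-2.94) = 10.1824 + 1.67 + 10.442 + (-0.3629) + 4.557 = 26.4885.
|u| = √((-3.44)² + 0.5² + (-2.3)² + 1.91² + (-1.55)²) = √(11.8336 + 0.25 + 5.29 + 3.6481 + 2.4025) = √23.4242, |v| = √((-2.96)² + 3.34² + (-4.54)² + (-0.19)² + (-2.94)²) = √(8.7616 + 11.1556 + 20.6116 + 0.0361 + 8.6436) = √49.2085.
cos θ = (u·v)/(|u||v|) = 26.4885/(√23.4242·√49.2085) ≈ 0.780198
θ = arccos(0.780198) ≈ 38.72°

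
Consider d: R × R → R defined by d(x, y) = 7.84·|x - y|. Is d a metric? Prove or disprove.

Yes. Since |x - y| is a metric on R and 7.84 > 0, the positive scalar multiple 7.84·|x - y| is also a metric: scaling by a positive constant preserves non-negativity, identity (d=0 ⟺ |x-y|=0 ⟺ x=y), symmetry, and the triangle inequality.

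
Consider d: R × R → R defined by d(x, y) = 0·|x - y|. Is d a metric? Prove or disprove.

No. With c = 0, d(x,y) = 0 for all x, y. This fails identity of indiscernibles: d(3, 6) = 0 but 3 ≠ 6.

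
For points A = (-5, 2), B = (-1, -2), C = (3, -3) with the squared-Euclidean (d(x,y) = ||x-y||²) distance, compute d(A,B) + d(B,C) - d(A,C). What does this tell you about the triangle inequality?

d(A,B) = 4² + 4² = 32, d(B,C) = 4² + 1² = 17, d(A,C) = 8² + 5² = 89.
d(A,B) + d(B,C) - d(A,C) = 32 + 17 - 89 = 49 - 89 = -40. This is < 0, so the triangle inequality FAILS for these points (squared-Euclidean is not a metric).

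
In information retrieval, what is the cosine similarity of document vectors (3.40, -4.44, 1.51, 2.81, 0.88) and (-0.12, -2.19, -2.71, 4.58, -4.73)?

With u = (3.40, -4.44, 1.51, 2.81, 0.88), v = (-0.12, -2.19, -2.71, 4.58, -4.73):
u·v = 3.4·(-0.12) + (-4.44)·(-2.19) + 1.51·(-2.71) + 2.81·4.58 + 0.88·(-4.73) = (-0.408) + 9.7236 + (-4.0921) + 12.8698 + (-4.1624) = 13.9309.
|u| = √(3.4² + (-4.44)² + 1.51² + 2.81² + 0.88²) = √(11.56 + 19.7136 + 2.2801 + 7.8961 + 0.7744) = √42.2242, |v| = √((-0.12)² + (-2.19)² + (-2.71)² + 4.58² + (-4.73)²) = √(0.0144 + 4.7961 + 7.3441 + 20.9764 + 22.3729) = √55.5039.
cos θ = (u·v)/(|u||v|) = 13.9309/(√42.2242·√55.5039) ≈ 0.2878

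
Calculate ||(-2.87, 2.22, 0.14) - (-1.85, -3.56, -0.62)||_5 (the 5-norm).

(Σ|x_i - y_i|^5)^(1/5) = (|-2.87 - (-1.85)|^5 + |2.22 - (-3.56)|^5 + |0.14 - (-0.62)|^5)^(1/5)
= (1.02^5 + 5.78^5 + 0.76^5)^(1/5) ≈ (1.1041 + 6451.1805 + 0.2536)^(1/5) = (6452.5382)^(1/5) ≈ 5.7802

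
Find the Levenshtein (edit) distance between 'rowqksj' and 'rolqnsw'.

Let D[i][j] be the edit distance between the first i characters of 'rowqksj' and the first j characters of 'rolqnsw', with D[i][0] = i, D[0][j] = j, and D[i][j] = D[i-1][j-1] if the characters match, else 1 + min(D[i-1][j], D[i][j-1], D[i-1][j-1]). Filling the table (rows: prefixes of 'rowqksj', columns: prefixes of 'rolqnsw'):
     ε  r  o  l  q  n  s  w
  ε  0  1  2  3  4  5  6  7
  r  1  0  1  2  3  4  5  6
  o  2  1  0  1  2  3  4  5
  w  3  2  1  1  2  3  4  4
  q  4  3  2  2  1  2  3  4
  k  5  4  3  3  2  2  3  4
  s  6  5  4  4  3  3  2  3
  j  7  6  5  5  4  4  3  3
The bottom-right entry gives D[7][7] = 3, so no sequence of fewer than 3 edits works. Backtracking through the table gives one optimal edit sequence (3 edits):
  rowqksj → rolqksj (sub w→l @3)
  rolqksj → rolqnsj (sub k→n @5)
  rolqnsj → rolqnsw (sub j→w @7)
Edit distance = 3.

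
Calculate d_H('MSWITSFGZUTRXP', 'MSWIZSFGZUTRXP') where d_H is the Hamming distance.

Differing positions: 5. Hamming distance = 1.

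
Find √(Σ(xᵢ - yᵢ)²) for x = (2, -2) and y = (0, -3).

√(Σ(x_i - y_i)²) = √((2 - 0)² + (-2 - (-3))²)
= √(2² + 1²) = √(4 + 1) = √5 ≈ 2.2361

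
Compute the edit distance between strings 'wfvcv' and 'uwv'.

Let D[i][j] be the edit distance between the first i characters of 'wfvcv' and the first j characters of 'uwv', with D[i][0] = i, D[0][j] = j, and D[i][j] = D[i-1][j-1] if the characters match, else 1 + min(D[i-1][j], D[i][j-1], D[i-1][j-1]). Filling the table (rows: prefixes of 'wfvcv', columns: prefixes of 'uwv'):
     ε  u  w  v
  ε  0  1  2  3
  w  1  1  1  2
  f  2  2  2  2
  v  3  3  3  2
  c  4  4  4  3
  v  5  5  5  4
The bottom-right entry gives D[5][3] = 4, so no sequence of fewer than 4 edits works. Backtracking through the table gives one optimal edit sequence (4 edits):
  wfvcv → fvcv (del w @1)
  fvcv → vcv (del f @1)
  vcv → ucv (sub v→u @1)
  ucv → uwv (sub c→w @2)
Edit distance = 4.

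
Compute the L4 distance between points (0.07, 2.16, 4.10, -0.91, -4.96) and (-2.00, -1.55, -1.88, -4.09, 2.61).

(Σ|x_i - y_i|^4)^(1/4) = (|0.07 - (-2)|^4 + |2.16 - (-1.55)|^4 + |4.1 - (-1.88)|^4 + |-0.91 - (-4.09)|^4 + |-4.96 - 2.61|^4)^(1/4)
= (2.07^4 + 3.71^4 + 5.98^4 + 3.18^4 + 7.57^4)^(1/4) ≈ (18.3604 + 189.4504 + 1278.8062 + 102.2606 + 3283.8516)^(1/4) = (4872.7292)^(1/4) ≈ 8.3549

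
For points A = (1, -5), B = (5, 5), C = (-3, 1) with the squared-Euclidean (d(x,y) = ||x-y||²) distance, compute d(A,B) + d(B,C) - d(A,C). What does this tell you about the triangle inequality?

d(A,B) = 4² + 10² = 116, d(B,C) = 8² + 4² = 80, d(A,C) = 4² + 6² = 52.
d(A,B) + d(B,C) - d(A,C) = 116 + 80 - 52 = 196 - 52 = 144. This is ≥ 0, so the triangle inequality holds for these points.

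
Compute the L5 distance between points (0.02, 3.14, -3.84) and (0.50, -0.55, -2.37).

(Σ|x_i - y_i|^5)^(1/5) = (|0.02 - 0.5|^5 + |3.14 - (-0.55)|^5 + |-3.84 - (-2.37)|^5)^(1/5)
= (0.48^5 + 3.69^5 + 1.47^5)^(1/5) ≈ (0.0255 + 684.1193 + 6.8641)^(1/5) = (691.0089)^(1/5) ≈ 3.6974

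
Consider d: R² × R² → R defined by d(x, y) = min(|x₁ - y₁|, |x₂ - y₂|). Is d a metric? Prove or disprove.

No. d fails identity of indiscernibles: take x = (2, 0) and y = (2, 7). Then d(x,y) = min(|2 - 2|, |0 - 7|) = min(0, 7) = 0, yet x ≠ y.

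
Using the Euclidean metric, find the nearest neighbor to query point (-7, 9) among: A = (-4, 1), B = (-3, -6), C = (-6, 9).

Distances: d(A) ≈ 8.544, d(B) ≈ 15.5242, d(C) = 1. Nearest: C = (-6, 9) with distance 1.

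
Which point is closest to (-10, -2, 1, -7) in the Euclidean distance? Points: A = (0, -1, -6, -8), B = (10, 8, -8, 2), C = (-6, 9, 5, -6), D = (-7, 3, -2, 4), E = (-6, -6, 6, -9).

Distances: d(A) ≈ 12.2882, d(B) ≈ 25.7294, d(C) ≈ 12.4097, d(D) ≈ 12.8062, d(E) ≈ 7.8102. Nearest: E = (-6, -6, 6, -9) with distance 7.8102.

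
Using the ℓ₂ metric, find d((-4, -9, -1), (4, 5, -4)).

√(Σ(x_i - y_i)²) = √((-4 - 4)² + (-9 - 5)² + (-1 - (-4))²)
= √((-8)² + (-14)² + 3²) = √(64 + 196 + 9) = √269 ≈ 16.4012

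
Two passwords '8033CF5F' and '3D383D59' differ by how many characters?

Differing positions: 1, 2, 4, 5, 6, 8. Hamming distance = 6.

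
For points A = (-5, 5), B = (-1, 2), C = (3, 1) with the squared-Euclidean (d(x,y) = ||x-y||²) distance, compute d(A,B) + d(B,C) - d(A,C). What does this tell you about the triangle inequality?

d(A,B) = 4² + 3² = 25, d(B,C) = 4² + 1² = 17, d(A,C) = 8² + 4² = 80.
d(A,B) + d(B,C) - d(A,C) = 25 + 17 - 80 = 42 - 80 = -38. This is < 0, so the triangle inequality FAILS for these points (squared-Euclidean is not a metric).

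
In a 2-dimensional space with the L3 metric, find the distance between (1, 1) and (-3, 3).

(Σ|x_i - y_i|^3)^(1/3) = (|1 - (-3)|^3 + |1 - 3|^3)^(1/3)
= (4^3 + 2^3)^(1/3) = (64 + 8)^(1/3) = (72)^(1/3) ≈ 4.1602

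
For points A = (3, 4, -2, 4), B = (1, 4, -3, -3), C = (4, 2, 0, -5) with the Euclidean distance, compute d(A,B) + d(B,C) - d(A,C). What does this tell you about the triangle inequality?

d(A,B) = √(2² + 0² + 1² + 7²) = √54 ≈ 7.3485, d(B,C) = √(3² + 2² + 3² + 2²) = √26 ≈ 5.099, d(A,C) = √(1² + 2² + 2² + 9²) = √90 ≈ 9.4868.
d(A,B) + d(B,C) - d(A,C) = 7.3485 + 5.099 - 9.4868 = 12.4475 - 9.4868 = 2.9607 (to 4 decimal places). This is ≥ 0, so the triangle inequality holds for these points.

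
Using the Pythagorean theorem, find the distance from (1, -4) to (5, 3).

√(Σ(x_i - y_i)²) = √((1 - 5)² + (-4 - 3)²)
= √((-4)² + (-7)²) = √(16 + 49) = √65 ≈ 8.0623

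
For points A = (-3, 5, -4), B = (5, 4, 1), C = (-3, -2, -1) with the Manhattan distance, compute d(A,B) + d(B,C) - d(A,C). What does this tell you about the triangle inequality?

d(A,B) = 8 + 1 + 5 = 14, d(B,C) = 8 + 6 + 2 = 16, d(A,C) = 0 + 7 + 3 = 10.
d(A,B) + d(B,C) - d(A,C) = 14 + 16 - 10 = 30 - 10 = 20. This is ≥ 0, so the triangle inequality holds for these points.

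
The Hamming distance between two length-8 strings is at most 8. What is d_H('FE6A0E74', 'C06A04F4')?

Differing positions: 1, 2, 6, 7. Hamming distance = 4. The maximum possible Hamming distance for length-8 strings is 8, so d_H/8 = 4/8 = 0.5.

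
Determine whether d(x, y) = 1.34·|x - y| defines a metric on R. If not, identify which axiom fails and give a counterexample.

Yes. Since |x - y| is a metric on R and 1.34 > 0, the positive scalar multiple 1.34·|x - y| is also a metric: scaling by a positive constant preserves non-negativity, identity (d=0 ⟺ |x-y|=0 ⟺ x=y), symmetry, and the triangle inequality.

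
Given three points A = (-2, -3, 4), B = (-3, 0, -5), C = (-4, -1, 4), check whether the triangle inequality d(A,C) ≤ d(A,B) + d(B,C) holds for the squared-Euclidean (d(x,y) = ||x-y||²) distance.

d(A,B) = 1² + 3² + 9² = 91, d(B,C) = 1² + 1² + 9² = 83, d(A,C) = 2² + 2² + 0² = 8.
d(A,C) = 8 ≤ 91 + 83 = 174. Triangle inequality is satisfied.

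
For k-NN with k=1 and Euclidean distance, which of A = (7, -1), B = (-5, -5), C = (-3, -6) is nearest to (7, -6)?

Distances: d(A) = 5, d(B) ≈ 12.0416, d(C) = 10. Nearest: A = (7, -1) with distance 5.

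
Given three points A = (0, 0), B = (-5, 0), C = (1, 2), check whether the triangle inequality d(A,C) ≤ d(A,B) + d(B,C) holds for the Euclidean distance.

d(A,B) = √(5² + 0²) = √25 = 5, d(B,C) = √(6² + 2²) = √40 ≈ 6.3246, d(A,C) = √(1² + 2²) = √5 ≈ 2.2361.
d(A,C) ≈ 2.2361 ≤ 5 + 6.3246 = 11.3246. Triangle inequality is satisfied.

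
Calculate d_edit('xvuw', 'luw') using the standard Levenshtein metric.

Let D[i][j] be the edit distance between the first i characters of 'xvuw' and the first j characters of 'luw', with D[i][0] = i, D[0][j] = j, and D[i][j] = D[i-1][j-1] if the characters match, else 1 + min(D[i-1][j], D[i][j-1], D[i-1][j-1]). Filling the table (rows: prefixes of 'xvuw', columns: prefixes of 'luw'):
     ε  l  u  w
  ε  0  1  2  3
  x  1  1  2  3
  v  2  2  2  3
  u  3  3  2  3
  w  4  4  3  2
The bottom-right entry gives D[4][3] = 2, so no sequence of fewer than 2 edits works. Backtracking through the table gives one optimal edit sequence (2 edits):
  xvuw → vuw (del x @1)
  vuw → luw (sub v→l @1)
Edit distance = 2.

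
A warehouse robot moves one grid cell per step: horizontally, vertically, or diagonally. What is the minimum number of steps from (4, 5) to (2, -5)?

max(|x_i - y_i|) = max(|4 - 2|, |5 - (-5)|) = max(2, 10) = 10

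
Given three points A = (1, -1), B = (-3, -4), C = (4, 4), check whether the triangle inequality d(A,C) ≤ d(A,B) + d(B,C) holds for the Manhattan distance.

d(A,B) = 4 + 3 = 7, d(B,C) = 7 + 8 = 15, d(A,C) = 3 + 5 = 8.
d(A,C) = 8 ≤ 7 + 15 = 22. Triangle inequality is satisfied.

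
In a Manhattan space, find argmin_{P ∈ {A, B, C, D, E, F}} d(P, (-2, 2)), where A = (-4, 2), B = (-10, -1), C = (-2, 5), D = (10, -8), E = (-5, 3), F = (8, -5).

Distances: d(A) = 2, d(B) = 11, d(C) = 3, d(D) = 22, d(E) = 4, d(F) = 17. Nearest: A = (-4, 2) with distance 2.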